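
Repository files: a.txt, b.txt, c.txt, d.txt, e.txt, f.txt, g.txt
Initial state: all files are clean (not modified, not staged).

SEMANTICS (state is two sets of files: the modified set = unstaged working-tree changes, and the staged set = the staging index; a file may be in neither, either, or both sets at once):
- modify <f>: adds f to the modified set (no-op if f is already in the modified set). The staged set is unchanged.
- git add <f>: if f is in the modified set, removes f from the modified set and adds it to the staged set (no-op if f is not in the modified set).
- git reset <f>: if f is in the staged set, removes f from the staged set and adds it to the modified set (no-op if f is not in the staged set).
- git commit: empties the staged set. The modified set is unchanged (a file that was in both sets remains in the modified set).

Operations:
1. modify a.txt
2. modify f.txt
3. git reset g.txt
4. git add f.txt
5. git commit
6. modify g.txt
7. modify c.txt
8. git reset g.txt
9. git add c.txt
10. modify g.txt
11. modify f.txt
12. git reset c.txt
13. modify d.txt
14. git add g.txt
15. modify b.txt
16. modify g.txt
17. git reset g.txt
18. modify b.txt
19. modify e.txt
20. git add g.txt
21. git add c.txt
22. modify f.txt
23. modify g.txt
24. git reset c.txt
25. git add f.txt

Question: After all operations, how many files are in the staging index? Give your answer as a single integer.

After op 1 (modify a.txt): modified={a.txt} staged={none}
After op 2 (modify f.txt): modified={a.txt, f.txt} staged={none}
After op 3 (git reset g.txt): modified={a.txt, f.txt} staged={none}
After op 4 (git add f.txt): modified={a.txt} staged={f.txt}
After op 5 (git commit): modified={a.txt} staged={none}
After op 6 (modify g.txt): modified={a.txt, g.txt} staged={none}
After op 7 (modify c.txt): modified={a.txt, c.txt, g.txt} staged={none}
After op 8 (git reset g.txt): modified={a.txt, c.txt, g.txt} staged={none}
After op 9 (git add c.txt): modified={a.txt, g.txt} staged={c.txt}
After op 10 (modify g.txt): modified={a.txt, g.txt} staged={c.txt}
After op 11 (modify f.txt): modified={a.txt, f.txt, g.txt} staged={c.txt}
After op 12 (git reset c.txt): modified={a.txt, c.txt, f.txt, g.txt} staged={none}
After op 13 (modify d.txt): modified={a.txt, c.txt, d.txt, f.txt, g.txt} staged={none}
After op 14 (git add g.txt): modified={a.txt, c.txt, d.txt, f.txt} staged={g.txt}
After op 15 (modify b.txt): modified={a.txt, b.txt, c.txt, d.txt, f.txt} staged={g.txt}
After op 16 (modify g.txt): modified={a.txt, b.txt, c.txt, d.txt, f.txt, g.txt} staged={g.txt}
After op 17 (git reset g.txt): modified={a.txt, b.txt, c.txt, d.txt, f.txt, g.txt} staged={none}
After op 18 (modify b.txt): modified={a.txt, b.txt, c.txt, d.txt, f.txt, g.txt} staged={none}
After op 19 (modify e.txt): modified={a.txt, b.txt, c.txt, d.txt, e.txt, f.txt, g.txt} staged={none}
After op 20 (git add g.txt): modified={a.txt, b.txt, c.txt, d.txt, e.txt, f.txt} staged={g.txt}
After op 21 (git add c.txt): modified={a.txt, b.txt, d.txt, e.txt, f.txt} staged={c.txt, g.txt}
After op 22 (modify f.txt): modified={a.txt, b.txt, d.txt, e.txt, f.txt} staged={c.txt, g.txt}
After op 23 (modify g.txt): modified={a.txt, b.txt, d.txt, e.txt, f.txt, g.txt} staged={c.txt, g.txt}
After op 24 (git reset c.txt): modified={a.txt, b.txt, c.txt, d.txt, e.txt, f.txt, g.txt} staged={g.txt}
After op 25 (git add f.txt): modified={a.txt, b.txt, c.txt, d.txt, e.txt, g.txt} staged={f.txt, g.txt}
Final staged set: {f.txt, g.txt} -> count=2

Answer: 2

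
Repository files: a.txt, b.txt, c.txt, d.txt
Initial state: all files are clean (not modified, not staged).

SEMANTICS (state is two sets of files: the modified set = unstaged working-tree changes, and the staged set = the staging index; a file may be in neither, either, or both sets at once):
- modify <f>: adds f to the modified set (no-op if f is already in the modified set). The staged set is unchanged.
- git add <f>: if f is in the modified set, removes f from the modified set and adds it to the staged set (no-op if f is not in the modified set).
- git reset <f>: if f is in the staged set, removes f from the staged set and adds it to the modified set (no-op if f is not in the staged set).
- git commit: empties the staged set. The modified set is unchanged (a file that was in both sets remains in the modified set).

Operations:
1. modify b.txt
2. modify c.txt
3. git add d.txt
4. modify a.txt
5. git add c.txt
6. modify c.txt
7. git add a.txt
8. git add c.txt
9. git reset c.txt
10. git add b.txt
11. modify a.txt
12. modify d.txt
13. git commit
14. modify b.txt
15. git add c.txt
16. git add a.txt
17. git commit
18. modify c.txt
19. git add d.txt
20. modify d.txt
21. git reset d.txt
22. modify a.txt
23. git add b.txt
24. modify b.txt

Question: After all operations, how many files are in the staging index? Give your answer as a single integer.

Answer: 1

Derivation:
After op 1 (modify b.txt): modified={b.txt} staged={none}
After op 2 (modify c.txt): modified={b.txt, c.txt} staged={none}
After op 3 (git add d.txt): modified={b.txt, c.txt} staged={none}
After op 4 (modify a.txt): modified={a.txt, b.txt, c.txt} staged={none}
After op 5 (git add c.txt): modified={a.txt, b.txt} staged={c.txt}
After op 6 (modify c.txt): modified={a.txt, b.txt, c.txt} staged={c.txt}
After op 7 (git add a.txt): modified={b.txt, c.txt} staged={a.txt, c.txt}
After op 8 (git add c.txt): modified={b.txt} staged={a.txt, c.txt}
After op 9 (git reset c.txt): modified={b.txt, c.txt} staged={a.txt}
After op 10 (git add b.txt): modified={c.txt} staged={a.txt, b.txt}
After op 11 (modify a.txt): modified={a.txt, c.txt} staged={a.txt, b.txt}
After op 12 (modify d.txt): modified={a.txt, c.txt, d.txt} staged={a.txt, b.txt}
After op 13 (git commit): modified={a.txt, c.txt, d.txt} staged={none}
After op 14 (modify b.txt): modified={a.txt, b.txt, c.txt, d.txt} staged={none}
After op 15 (git add c.txt): modified={a.txt, b.txt, d.txt} staged={c.txt}
After op 16 (git add a.txt): modified={b.txt, d.txt} staged={a.txt, c.txt}
After op 17 (git commit): modified={b.txt, d.txt} staged={none}
After op 18 (modify c.txt): modified={b.txt, c.txt, d.txt} staged={none}
After op 19 (git add d.txt): modified={b.txt, c.txt} staged={d.txt}
After op 20 (modify d.txt): modified={b.txt, c.txt, d.txt} staged={d.txt}
After op 21 (git reset d.txt): modified={b.txt, c.txt, d.txt} staged={none}
After op 22 (modify a.txt): modified={a.txt, b.txt, c.txt, d.txt} staged={none}
After op 23 (git add b.txt): modified={a.txt, c.txt, d.txt} staged={b.txt}
After op 24 (modify b.txt): modified={a.txt, b.txt, c.txt, d.txt} staged={b.txt}
Final staged set: {b.txt} -> count=1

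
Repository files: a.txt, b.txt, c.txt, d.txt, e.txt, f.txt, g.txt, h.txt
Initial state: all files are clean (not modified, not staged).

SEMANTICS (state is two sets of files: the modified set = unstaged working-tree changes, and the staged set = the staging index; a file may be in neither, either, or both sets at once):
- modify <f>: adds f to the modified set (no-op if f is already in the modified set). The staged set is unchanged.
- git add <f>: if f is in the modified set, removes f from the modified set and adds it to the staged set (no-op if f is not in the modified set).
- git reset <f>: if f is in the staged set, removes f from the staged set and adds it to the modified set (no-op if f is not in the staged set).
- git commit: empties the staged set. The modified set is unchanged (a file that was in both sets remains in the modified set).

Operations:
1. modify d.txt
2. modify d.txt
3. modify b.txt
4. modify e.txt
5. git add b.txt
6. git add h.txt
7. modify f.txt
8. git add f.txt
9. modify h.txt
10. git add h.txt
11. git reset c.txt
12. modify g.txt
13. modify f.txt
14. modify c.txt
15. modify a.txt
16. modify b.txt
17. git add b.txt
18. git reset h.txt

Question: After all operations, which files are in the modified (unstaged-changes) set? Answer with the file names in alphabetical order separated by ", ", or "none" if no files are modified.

After op 1 (modify d.txt): modified={d.txt} staged={none}
After op 2 (modify d.txt): modified={d.txt} staged={none}
After op 3 (modify b.txt): modified={b.txt, d.txt} staged={none}
After op 4 (modify e.txt): modified={b.txt, d.txt, e.txt} staged={none}
After op 5 (git add b.txt): modified={d.txt, e.txt} staged={b.txt}
After op 6 (git add h.txt): modified={d.txt, e.txt} staged={b.txt}
After op 7 (modify f.txt): modified={d.txt, e.txt, f.txt} staged={b.txt}
After op 8 (git add f.txt): modified={d.txt, e.txt} staged={b.txt, f.txt}
After op 9 (modify h.txt): modified={d.txt, e.txt, h.txt} staged={b.txt, f.txt}
After op 10 (git add h.txt): modified={d.txt, e.txt} staged={b.txt, f.txt, h.txt}
After op 11 (git reset c.txt): modified={d.txt, e.txt} staged={b.txt, f.txt, h.txt}
After op 12 (modify g.txt): modified={d.txt, e.txt, g.txt} staged={b.txt, f.txt, h.txt}
After op 13 (modify f.txt): modified={d.txt, e.txt, f.txt, g.txt} staged={b.txt, f.txt, h.txt}
After op 14 (modify c.txt): modified={c.txt, d.txt, e.txt, f.txt, g.txt} staged={b.txt, f.txt, h.txt}
After op 15 (modify a.txt): modified={a.txt, c.txt, d.txt, e.txt, f.txt, g.txt} staged={b.txt, f.txt, h.txt}
After op 16 (modify b.txt): modified={a.txt, b.txt, c.txt, d.txt, e.txt, f.txt, g.txt} staged={b.txt, f.txt, h.txt}
After op 17 (git add b.txt): modified={a.txt, c.txt, d.txt, e.txt, f.txt, g.txt} staged={b.txt, f.txt, h.txt}
After op 18 (git reset h.txt): modified={a.txt, c.txt, d.txt, e.txt, f.txt, g.txt, h.txt} staged={b.txt, f.txt}

Answer: a.txt, c.txt, d.txt, e.txt, f.txt, g.txt, h.txt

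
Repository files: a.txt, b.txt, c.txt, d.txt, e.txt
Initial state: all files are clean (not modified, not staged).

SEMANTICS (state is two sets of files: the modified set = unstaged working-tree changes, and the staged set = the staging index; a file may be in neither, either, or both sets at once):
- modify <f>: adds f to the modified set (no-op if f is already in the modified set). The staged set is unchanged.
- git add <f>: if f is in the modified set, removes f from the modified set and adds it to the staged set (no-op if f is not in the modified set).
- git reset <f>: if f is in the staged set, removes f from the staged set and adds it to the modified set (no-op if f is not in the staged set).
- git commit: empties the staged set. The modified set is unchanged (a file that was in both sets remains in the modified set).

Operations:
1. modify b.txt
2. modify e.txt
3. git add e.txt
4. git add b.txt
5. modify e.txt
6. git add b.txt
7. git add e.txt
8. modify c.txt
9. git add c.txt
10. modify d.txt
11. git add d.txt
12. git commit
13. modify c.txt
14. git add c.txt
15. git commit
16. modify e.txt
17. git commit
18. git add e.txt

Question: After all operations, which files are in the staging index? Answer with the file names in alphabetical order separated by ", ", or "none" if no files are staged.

After op 1 (modify b.txt): modified={b.txt} staged={none}
After op 2 (modify e.txt): modified={b.txt, e.txt} staged={none}
After op 3 (git add e.txt): modified={b.txt} staged={e.txt}
After op 4 (git add b.txt): modified={none} staged={b.txt, e.txt}
After op 5 (modify e.txt): modified={e.txt} staged={b.txt, e.txt}
After op 6 (git add b.txt): modified={e.txt} staged={b.txt, e.txt}
After op 7 (git add e.txt): modified={none} staged={b.txt, e.txt}
After op 8 (modify c.txt): modified={c.txt} staged={b.txt, e.txt}
After op 9 (git add c.txt): modified={none} staged={b.txt, c.txt, e.txt}
After op 10 (modify d.txt): modified={d.txt} staged={b.txt, c.txt, e.txt}
After op 11 (git add d.txt): modified={none} staged={b.txt, c.txt, d.txt, e.txt}
After op 12 (git commit): modified={none} staged={none}
After op 13 (modify c.txt): modified={c.txt} staged={none}
After op 14 (git add c.txt): modified={none} staged={c.txt}
After op 15 (git commit): modified={none} staged={none}
After op 16 (modify e.txt): modified={e.txt} staged={none}
After op 17 (git commit): modified={e.txt} staged={none}
After op 18 (git add e.txt): modified={none} staged={e.txt}

Answer: e.txt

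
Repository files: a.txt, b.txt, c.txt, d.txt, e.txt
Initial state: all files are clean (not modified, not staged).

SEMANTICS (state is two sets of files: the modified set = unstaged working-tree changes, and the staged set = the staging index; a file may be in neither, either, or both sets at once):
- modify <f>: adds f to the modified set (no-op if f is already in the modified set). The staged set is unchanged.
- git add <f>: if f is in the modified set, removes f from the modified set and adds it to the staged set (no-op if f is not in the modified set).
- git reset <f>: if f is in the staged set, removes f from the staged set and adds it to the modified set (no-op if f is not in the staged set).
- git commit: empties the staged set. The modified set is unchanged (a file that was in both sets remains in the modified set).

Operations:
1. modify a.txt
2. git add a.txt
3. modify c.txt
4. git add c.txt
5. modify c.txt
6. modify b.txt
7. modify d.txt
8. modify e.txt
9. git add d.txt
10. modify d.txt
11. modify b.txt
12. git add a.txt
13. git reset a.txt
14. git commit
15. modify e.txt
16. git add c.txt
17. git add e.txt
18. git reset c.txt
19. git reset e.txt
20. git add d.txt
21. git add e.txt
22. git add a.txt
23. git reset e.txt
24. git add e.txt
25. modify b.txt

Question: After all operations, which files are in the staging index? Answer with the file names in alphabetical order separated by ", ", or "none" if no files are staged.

After op 1 (modify a.txt): modified={a.txt} staged={none}
After op 2 (git add a.txt): modified={none} staged={a.txt}
After op 3 (modify c.txt): modified={c.txt} staged={a.txt}
After op 4 (git add c.txt): modified={none} staged={a.txt, c.txt}
After op 5 (modify c.txt): modified={c.txt} staged={a.txt, c.txt}
After op 6 (modify b.txt): modified={b.txt, c.txt} staged={a.txt, c.txt}
After op 7 (modify d.txt): modified={b.txt, c.txt, d.txt} staged={a.txt, c.txt}
After op 8 (modify e.txt): modified={b.txt, c.txt, d.txt, e.txt} staged={a.txt, c.txt}
After op 9 (git add d.txt): modified={b.txt, c.txt, e.txt} staged={a.txt, c.txt, d.txt}
After op 10 (modify d.txt): modified={b.txt, c.txt, d.txt, e.txt} staged={a.txt, c.txt, d.txt}
After op 11 (modify b.txt): modified={b.txt, c.txt, d.txt, e.txt} staged={a.txt, c.txt, d.txt}
After op 12 (git add a.txt): modified={b.txt, c.txt, d.txt, e.txt} staged={a.txt, c.txt, d.txt}
After op 13 (git reset a.txt): modified={a.txt, b.txt, c.txt, d.txt, e.txt} staged={c.txt, d.txt}
After op 14 (git commit): modified={a.txt, b.txt, c.txt, d.txt, e.txt} staged={none}
After op 15 (modify e.txt): modified={a.txt, b.txt, c.txt, d.txt, e.txt} staged={none}
After op 16 (git add c.txt): modified={a.txt, b.txt, d.txt, e.txt} staged={c.txt}
After op 17 (git add e.txt): modified={a.txt, b.txt, d.txt} staged={c.txt, e.txt}
After op 18 (git reset c.txt): modified={a.txt, b.txt, c.txt, d.txt} staged={e.txt}
After op 19 (git reset e.txt): modified={a.txt, b.txt, c.txt, d.txt, e.txt} staged={none}
After op 20 (git add d.txt): modified={a.txt, b.txt, c.txt, e.txt} staged={d.txt}
After op 21 (git add e.txt): modified={a.txt, b.txt, c.txt} staged={d.txt, e.txt}
After op 22 (git add a.txt): modified={b.txt, c.txt} staged={a.txt, d.txt, e.txt}
After op 23 (git reset e.txt): modified={b.txt, c.txt, e.txt} staged={a.txt, d.txt}
After op 24 (git add e.txt): modified={b.txt, c.txt} staged={a.txt, d.txt, e.txt}
After op 25 (modify b.txt): modified={b.txt, c.txt} staged={a.txt, d.txt, e.txt}

Answer: a.txt, d.txt, e.txt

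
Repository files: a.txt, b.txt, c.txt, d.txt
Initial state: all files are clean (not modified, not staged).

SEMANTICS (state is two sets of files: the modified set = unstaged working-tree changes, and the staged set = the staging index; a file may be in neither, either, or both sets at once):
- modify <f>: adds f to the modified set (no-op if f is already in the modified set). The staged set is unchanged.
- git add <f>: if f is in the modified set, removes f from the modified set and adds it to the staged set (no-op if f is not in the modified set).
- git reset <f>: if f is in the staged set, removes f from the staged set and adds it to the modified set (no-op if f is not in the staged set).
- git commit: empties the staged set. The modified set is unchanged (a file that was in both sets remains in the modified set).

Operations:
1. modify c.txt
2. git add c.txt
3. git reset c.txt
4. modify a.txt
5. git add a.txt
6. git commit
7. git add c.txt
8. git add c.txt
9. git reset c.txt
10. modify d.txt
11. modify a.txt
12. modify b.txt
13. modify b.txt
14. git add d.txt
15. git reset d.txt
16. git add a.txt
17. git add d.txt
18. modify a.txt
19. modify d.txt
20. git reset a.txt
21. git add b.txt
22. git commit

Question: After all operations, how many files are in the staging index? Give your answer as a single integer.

Answer: 0

Derivation:
After op 1 (modify c.txt): modified={c.txt} staged={none}
After op 2 (git add c.txt): modified={none} staged={c.txt}
After op 3 (git reset c.txt): modified={c.txt} staged={none}
After op 4 (modify a.txt): modified={a.txt, c.txt} staged={none}
After op 5 (git add a.txt): modified={c.txt} staged={a.txt}
After op 6 (git commit): modified={c.txt} staged={none}
After op 7 (git add c.txt): modified={none} staged={c.txt}
After op 8 (git add c.txt): modified={none} staged={c.txt}
After op 9 (git reset c.txt): modified={c.txt} staged={none}
After op 10 (modify d.txt): modified={c.txt, d.txt} staged={none}
After op 11 (modify a.txt): modified={a.txt, c.txt, d.txt} staged={none}
After op 12 (modify b.txt): modified={a.txt, b.txt, c.txt, d.txt} staged={none}
After op 13 (modify b.txt): modified={a.txt, b.txt, c.txt, d.txt} staged={none}
After op 14 (git add d.txt): modified={a.txt, b.txt, c.txt} staged={d.txt}
After op 15 (git reset d.txt): modified={a.txt, b.txt, c.txt, d.txt} staged={none}
After op 16 (git add a.txt): modified={b.txt, c.txt, d.txt} staged={a.txt}
After op 17 (git add d.txt): modified={b.txt, c.txt} staged={a.txt, d.txt}
After op 18 (modify a.txt): modified={a.txt, b.txt, c.txt} staged={a.txt, d.txt}
After op 19 (modify d.txt): modified={a.txt, b.txt, c.txt, d.txt} staged={a.txt, d.txt}
After op 20 (git reset a.txt): modified={a.txt, b.txt, c.txt, d.txt} staged={d.txt}
After op 21 (git add b.txt): modified={a.txt, c.txt, d.txt} staged={b.txt, d.txt}
After op 22 (git commit): modified={a.txt, c.txt, d.txt} staged={none}
Final staged set: {none} -> count=0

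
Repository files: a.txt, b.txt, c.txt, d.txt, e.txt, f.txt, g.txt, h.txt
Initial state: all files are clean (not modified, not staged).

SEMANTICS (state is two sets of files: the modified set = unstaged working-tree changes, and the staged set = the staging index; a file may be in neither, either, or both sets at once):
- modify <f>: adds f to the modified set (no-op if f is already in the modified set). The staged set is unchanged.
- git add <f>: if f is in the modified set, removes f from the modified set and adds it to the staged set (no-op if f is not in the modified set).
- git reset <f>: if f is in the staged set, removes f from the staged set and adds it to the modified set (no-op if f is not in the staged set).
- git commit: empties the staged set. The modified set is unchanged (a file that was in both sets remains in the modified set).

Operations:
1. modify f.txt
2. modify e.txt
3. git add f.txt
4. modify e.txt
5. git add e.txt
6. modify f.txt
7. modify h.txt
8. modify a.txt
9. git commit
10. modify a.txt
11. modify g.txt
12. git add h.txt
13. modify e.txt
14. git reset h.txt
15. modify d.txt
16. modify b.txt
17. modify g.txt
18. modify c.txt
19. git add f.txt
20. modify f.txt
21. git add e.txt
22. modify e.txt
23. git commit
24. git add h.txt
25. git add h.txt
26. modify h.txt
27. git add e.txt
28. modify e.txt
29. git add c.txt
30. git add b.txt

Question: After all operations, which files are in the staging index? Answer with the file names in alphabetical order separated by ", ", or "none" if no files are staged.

After op 1 (modify f.txt): modified={f.txt} staged={none}
After op 2 (modify e.txt): modified={e.txt, f.txt} staged={none}
After op 3 (git add f.txt): modified={e.txt} staged={f.txt}
After op 4 (modify e.txt): modified={e.txt} staged={f.txt}
After op 5 (git add e.txt): modified={none} staged={e.txt, f.txt}
After op 6 (modify f.txt): modified={f.txt} staged={e.txt, f.txt}
After op 7 (modify h.txt): modified={f.txt, h.txt} staged={e.txt, f.txt}
After op 8 (modify a.txt): modified={a.txt, f.txt, h.txt} staged={e.txt, f.txt}
After op 9 (git commit): modified={a.txt, f.txt, h.txt} staged={none}
After op 10 (modify a.txt): modified={a.txt, f.txt, h.txt} staged={none}
After op 11 (modify g.txt): modified={a.txt, f.txt, g.txt, h.txt} staged={none}
After op 12 (git add h.txt): modified={a.txt, f.txt, g.txt} staged={h.txt}
After op 13 (modify e.txt): modified={a.txt, e.txt, f.txt, g.txt} staged={h.txt}
After op 14 (git reset h.txt): modified={a.txt, e.txt, f.txt, g.txt, h.txt} staged={none}
After op 15 (modify d.txt): modified={a.txt, d.txt, e.txt, f.txt, g.txt, h.txt} staged={none}
After op 16 (modify b.txt): modified={a.txt, b.txt, d.txt, e.txt, f.txt, g.txt, h.txt} staged={none}
After op 17 (modify g.txt): modified={a.txt, b.txt, d.txt, e.txt, f.txt, g.txt, h.txt} staged={none}
After op 18 (modify c.txt): modified={a.txt, b.txt, c.txt, d.txt, e.txt, f.txt, g.txt, h.txt} staged={none}
After op 19 (git add f.txt): modified={a.txt, b.txt, c.txt, d.txt, e.txt, g.txt, h.txt} staged={f.txt}
After op 20 (modify f.txt): modified={a.txt, b.txt, c.txt, d.txt, e.txt, f.txt, g.txt, h.txt} staged={f.txt}
After op 21 (git add e.txt): modified={a.txt, b.txt, c.txt, d.txt, f.txt, g.txt, h.txt} staged={e.txt, f.txt}
After op 22 (modify e.txt): modified={a.txt, b.txt, c.txt, d.txt, e.txt, f.txt, g.txt, h.txt} staged={e.txt, f.txt}
After op 23 (git commit): modified={a.txt, b.txt, c.txt, d.txt, e.txt, f.txt, g.txt, h.txt} staged={none}
After op 24 (git add h.txt): modified={a.txt, b.txt, c.txt, d.txt, e.txt, f.txt, g.txt} staged={h.txt}
After op 25 (git add h.txt): modified={a.txt, b.txt, c.txt, d.txt, e.txt, f.txt, g.txt} staged={h.txt}
After op 26 (modify h.txt): modified={a.txt, b.txt, c.txt, d.txt, e.txt, f.txt, g.txt, h.txt} staged={h.txt}
After op 27 (git add e.txt): modified={a.txt, b.txt, c.txt, d.txt, f.txt, g.txt, h.txt} staged={e.txt, h.txt}
After op 28 (modify e.txt): modified={a.txt, b.txt, c.txt, d.txt, e.txt, f.txt, g.txt, h.txt} staged={e.txt, h.txt}
After op 29 (git add c.txt): modified={a.txt, b.txt, d.txt, e.txt, f.txt, g.txt, h.txt} staged={c.txt, e.txt, h.txt}
After op 30 (git add b.txt): modified={a.txt, d.txt, e.txt, f.txt, g.txt, h.txt} staged={b.txt, c.txt, e.txt, h.txt}

Answer: b.txt, c.txt, e.txt, h.txt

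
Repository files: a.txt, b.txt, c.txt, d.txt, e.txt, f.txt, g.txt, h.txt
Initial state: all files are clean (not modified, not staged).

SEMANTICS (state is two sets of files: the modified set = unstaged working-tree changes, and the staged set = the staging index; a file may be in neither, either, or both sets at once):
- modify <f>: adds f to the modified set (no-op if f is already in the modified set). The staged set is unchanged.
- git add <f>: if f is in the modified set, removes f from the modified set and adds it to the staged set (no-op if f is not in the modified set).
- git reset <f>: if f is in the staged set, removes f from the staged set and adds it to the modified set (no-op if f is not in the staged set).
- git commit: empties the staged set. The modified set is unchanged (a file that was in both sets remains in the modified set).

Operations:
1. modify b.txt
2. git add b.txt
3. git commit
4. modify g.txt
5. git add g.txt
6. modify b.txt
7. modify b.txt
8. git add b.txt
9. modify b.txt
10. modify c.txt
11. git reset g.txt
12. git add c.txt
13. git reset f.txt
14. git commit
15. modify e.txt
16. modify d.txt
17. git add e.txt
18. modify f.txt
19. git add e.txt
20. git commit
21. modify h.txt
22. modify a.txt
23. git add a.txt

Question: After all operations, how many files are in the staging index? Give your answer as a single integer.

Answer: 1

Derivation:
After op 1 (modify b.txt): modified={b.txt} staged={none}
After op 2 (git add b.txt): modified={none} staged={b.txt}
After op 3 (git commit): modified={none} staged={none}
After op 4 (modify g.txt): modified={g.txt} staged={none}
After op 5 (git add g.txt): modified={none} staged={g.txt}
After op 6 (modify b.txt): modified={b.txt} staged={g.txt}
After op 7 (modify b.txt): modified={b.txt} staged={g.txt}
After op 8 (git add b.txt): modified={none} staged={b.txt, g.txt}
After op 9 (modify b.txt): modified={b.txt} staged={b.txt, g.txt}
After op 10 (modify c.txt): modified={b.txt, c.txt} staged={b.txt, g.txt}
After op 11 (git reset g.txt): modified={b.txt, c.txt, g.txt} staged={b.txt}
After op 12 (git add c.txt): modified={b.txt, g.txt} staged={b.txt, c.txt}
After op 13 (git reset f.txt): modified={b.txt, g.txt} staged={b.txt, c.txt}
After op 14 (git commit): modified={b.txt, g.txt} staged={none}
After op 15 (modify e.txt): modified={b.txt, e.txt, g.txt} staged={none}
After op 16 (modify d.txt): modified={b.txt, d.txt, e.txt, g.txt} staged={none}
After op 17 (git add e.txt): modified={b.txt, d.txt, g.txt} staged={e.txt}
After op 18 (modify f.txt): modified={b.txt, d.txt, f.txt, g.txt} staged={e.txt}
After op 19 (git add e.txt): modified={b.txt, d.txt, f.txt, g.txt} staged={e.txt}
After op 20 (git commit): modified={b.txt, d.txt, f.txt, g.txt} staged={none}
After op 21 (modify h.txt): modified={b.txt, d.txt, f.txt, g.txt, h.txt} staged={none}
After op 22 (modify a.txt): modified={a.txt, b.txt, d.txt, f.txt, g.txt, h.txt} staged={none}
After op 23 (git add a.txt): modified={b.txt, d.txt, f.txt, g.txt, h.txt} staged={a.txt}
Final staged set: {a.txt} -> count=1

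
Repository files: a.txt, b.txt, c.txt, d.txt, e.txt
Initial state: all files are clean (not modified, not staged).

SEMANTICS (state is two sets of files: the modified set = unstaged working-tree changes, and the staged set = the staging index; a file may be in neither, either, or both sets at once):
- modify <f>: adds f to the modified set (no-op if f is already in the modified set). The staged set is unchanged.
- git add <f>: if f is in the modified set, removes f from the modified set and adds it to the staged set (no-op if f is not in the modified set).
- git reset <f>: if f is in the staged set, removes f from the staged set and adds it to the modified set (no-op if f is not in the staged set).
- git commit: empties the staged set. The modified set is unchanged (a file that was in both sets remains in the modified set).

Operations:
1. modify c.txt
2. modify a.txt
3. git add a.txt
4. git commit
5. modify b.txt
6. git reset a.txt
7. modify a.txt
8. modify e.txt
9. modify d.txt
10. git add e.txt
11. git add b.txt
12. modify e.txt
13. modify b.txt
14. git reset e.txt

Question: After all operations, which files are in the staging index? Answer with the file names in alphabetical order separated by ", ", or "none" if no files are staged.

Answer: b.txt

Derivation:
After op 1 (modify c.txt): modified={c.txt} staged={none}
After op 2 (modify a.txt): modified={a.txt, c.txt} staged={none}
After op 3 (git add a.txt): modified={c.txt} staged={a.txt}
After op 4 (git commit): modified={c.txt} staged={none}
After op 5 (modify b.txt): modified={b.txt, c.txt} staged={none}
After op 6 (git reset a.txt): modified={b.txt, c.txt} staged={none}
After op 7 (modify a.txt): modified={a.txt, b.txt, c.txt} staged={none}
After op 8 (modify e.txt): modified={a.txt, b.txt, c.txt, e.txt} staged={none}
After op 9 (modify d.txt): modified={a.txt, b.txt, c.txt, d.txt, e.txt} staged={none}
After op 10 (git add e.txt): modified={a.txt, b.txt, c.txt, d.txt} staged={e.txt}
After op 11 (git add b.txt): modified={a.txt, c.txt, d.txt} staged={b.txt, e.txt}
After op 12 (modify e.txt): modified={a.txt, c.txt, d.txt, e.txt} staged={b.txt, e.txt}
After op 13 (modify b.txt): modified={a.txt, b.txt, c.txt, d.txt, e.txt} staged={b.txt, e.txt}
After op 14 (git reset e.txt): modified={a.txt, b.txt, c.txt, d.txt, e.txt} staged={b.txt}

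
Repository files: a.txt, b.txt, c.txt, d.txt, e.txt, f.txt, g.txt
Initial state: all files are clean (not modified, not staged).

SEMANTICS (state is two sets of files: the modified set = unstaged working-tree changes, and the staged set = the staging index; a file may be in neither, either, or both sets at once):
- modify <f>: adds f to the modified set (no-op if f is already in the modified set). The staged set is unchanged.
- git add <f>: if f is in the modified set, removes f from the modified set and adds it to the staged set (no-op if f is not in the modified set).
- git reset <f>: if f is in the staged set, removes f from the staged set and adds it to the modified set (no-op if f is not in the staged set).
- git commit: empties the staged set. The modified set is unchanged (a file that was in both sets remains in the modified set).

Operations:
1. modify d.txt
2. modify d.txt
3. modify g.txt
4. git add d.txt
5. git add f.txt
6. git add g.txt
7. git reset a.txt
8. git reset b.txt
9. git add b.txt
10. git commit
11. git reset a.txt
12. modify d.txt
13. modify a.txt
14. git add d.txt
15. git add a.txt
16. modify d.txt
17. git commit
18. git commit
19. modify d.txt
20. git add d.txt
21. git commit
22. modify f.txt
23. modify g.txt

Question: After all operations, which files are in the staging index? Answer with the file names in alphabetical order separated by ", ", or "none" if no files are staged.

Answer: none

Derivation:
After op 1 (modify d.txt): modified={d.txt} staged={none}
After op 2 (modify d.txt): modified={d.txt} staged={none}
After op 3 (modify g.txt): modified={d.txt, g.txt} staged={none}
After op 4 (git add d.txt): modified={g.txt} staged={d.txt}
After op 5 (git add f.txt): modified={g.txt} staged={d.txt}
After op 6 (git add g.txt): modified={none} staged={d.txt, g.txt}
After op 7 (git reset a.txt): modified={none} staged={d.txt, g.txt}
After op 8 (git reset b.txt): modified={none} staged={d.txt, g.txt}
After op 9 (git add b.txt): modified={none} staged={d.txt, g.txt}
After op 10 (git commit): modified={none} staged={none}
After op 11 (git reset a.txt): modified={none} staged={none}
After op 12 (modify d.txt): modified={d.txt} staged={none}
After op 13 (modify a.txt): modified={a.txt, d.txt} staged={none}
After op 14 (git add d.txt): modified={a.txt} staged={d.txt}
After op 15 (git add a.txt): modified={none} staged={a.txt, d.txt}
After op 16 (modify d.txt): modified={d.txt} staged={a.txt, d.txt}
After op 17 (git commit): modified={d.txt} staged={none}
After op 18 (git commit): modified={d.txt} staged={none}
After op 19 (modify d.txt): modified={d.txt} staged={none}
After op 20 (git add d.txt): modified={none} staged={d.txt}
After op 21 (git commit): modified={none} staged={none}
After op 22 (modify f.txt): modified={f.txt} staged={none}
After op 23 (modify g.txt): modified={f.txt, g.txt} staged={none}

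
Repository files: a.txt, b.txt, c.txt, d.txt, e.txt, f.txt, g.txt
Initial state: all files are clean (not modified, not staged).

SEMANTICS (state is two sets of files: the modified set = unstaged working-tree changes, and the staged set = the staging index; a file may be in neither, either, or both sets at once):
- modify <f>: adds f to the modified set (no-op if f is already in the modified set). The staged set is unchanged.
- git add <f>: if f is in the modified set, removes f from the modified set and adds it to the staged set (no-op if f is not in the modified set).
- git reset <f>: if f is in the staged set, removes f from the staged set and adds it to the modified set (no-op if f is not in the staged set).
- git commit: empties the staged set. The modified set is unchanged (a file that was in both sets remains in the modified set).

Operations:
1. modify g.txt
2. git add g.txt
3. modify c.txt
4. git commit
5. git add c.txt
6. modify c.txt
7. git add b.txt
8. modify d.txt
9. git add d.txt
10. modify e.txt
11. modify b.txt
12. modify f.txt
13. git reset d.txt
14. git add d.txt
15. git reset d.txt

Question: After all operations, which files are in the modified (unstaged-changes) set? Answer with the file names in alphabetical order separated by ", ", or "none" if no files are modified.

After op 1 (modify g.txt): modified={g.txt} staged={none}
After op 2 (git add g.txt): modified={none} staged={g.txt}
After op 3 (modify c.txt): modified={c.txt} staged={g.txt}
After op 4 (git commit): modified={c.txt} staged={none}
After op 5 (git add c.txt): modified={none} staged={c.txt}
After op 6 (modify c.txt): modified={c.txt} staged={c.txt}
After op 7 (git add b.txt): modified={c.txt} staged={c.txt}
After op 8 (modify d.txt): modified={c.txt, d.txt} staged={c.txt}
After op 9 (git add d.txt): modified={c.txt} staged={c.txt, d.txt}
After op 10 (modify e.txt): modified={c.txt, e.txt} staged={c.txt, d.txt}
After op 11 (modify b.txt): modified={b.txt, c.txt, e.txt} staged={c.txt, d.txt}
After op 12 (modify f.txt): modified={b.txt, c.txt, e.txt, f.txt} staged={c.txt, d.txt}
After op 13 (git reset d.txt): modified={b.txt, c.txt, d.txt, e.txt, f.txt} staged={c.txt}
After op 14 (git add d.txt): modified={b.txt, c.txt, e.txt, f.txt} staged={c.txt, d.txt}
After op 15 (git reset d.txt): modified={b.txt, c.txt, d.txt, e.txt, f.txt} staged={c.txt}

Answer: b.txt, c.txt, d.txt, e.txt, f.txt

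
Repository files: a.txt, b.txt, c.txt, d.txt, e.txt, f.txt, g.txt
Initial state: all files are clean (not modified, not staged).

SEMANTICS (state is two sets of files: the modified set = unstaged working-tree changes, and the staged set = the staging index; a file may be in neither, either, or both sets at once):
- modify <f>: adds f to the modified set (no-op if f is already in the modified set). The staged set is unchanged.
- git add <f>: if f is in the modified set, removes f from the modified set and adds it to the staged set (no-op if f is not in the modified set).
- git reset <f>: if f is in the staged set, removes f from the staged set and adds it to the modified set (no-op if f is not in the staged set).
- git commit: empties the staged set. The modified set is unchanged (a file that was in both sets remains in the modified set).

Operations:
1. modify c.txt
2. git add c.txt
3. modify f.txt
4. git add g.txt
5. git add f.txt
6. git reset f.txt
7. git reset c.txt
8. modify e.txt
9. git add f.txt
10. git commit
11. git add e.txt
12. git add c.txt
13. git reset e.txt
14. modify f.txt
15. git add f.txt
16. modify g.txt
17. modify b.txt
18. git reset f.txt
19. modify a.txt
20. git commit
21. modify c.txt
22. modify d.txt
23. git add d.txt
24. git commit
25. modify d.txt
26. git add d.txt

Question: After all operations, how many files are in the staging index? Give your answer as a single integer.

Answer: 1

Derivation:
After op 1 (modify c.txt): modified={c.txt} staged={none}
After op 2 (git add c.txt): modified={none} staged={c.txt}
After op 3 (modify f.txt): modified={f.txt} staged={c.txt}
After op 4 (git add g.txt): modified={f.txt} staged={c.txt}
After op 5 (git add f.txt): modified={none} staged={c.txt, f.txt}
After op 6 (git reset f.txt): modified={f.txt} staged={c.txt}
After op 7 (git reset c.txt): modified={c.txt, f.txt} staged={none}
After op 8 (modify e.txt): modified={c.txt, e.txt, f.txt} staged={none}
After op 9 (git add f.txt): modified={c.txt, e.txt} staged={f.txt}
After op 10 (git commit): modified={c.txt, e.txt} staged={none}
After op 11 (git add e.txt): modified={c.txt} staged={e.txt}
After op 12 (git add c.txt): modified={none} staged={c.txt, e.txt}
After op 13 (git reset e.txt): modified={e.txt} staged={c.txt}
After op 14 (modify f.txt): modified={e.txt, f.txt} staged={c.txt}
After op 15 (git add f.txt): modified={e.txt} staged={c.txt, f.txt}
After op 16 (modify g.txt): modified={e.txt, g.txt} staged={c.txt, f.txt}
After op 17 (modify b.txt): modified={b.txt, e.txt, g.txt} staged={c.txt, f.txt}
After op 18 (git reset f.txt): modified={b.txt, e.txt, f.txt, g.txt} staged={c.txt}
After op 19 (modify a.txt): modified={a.txt, b.txt, e.txt, f.txt, g.txt} staged={c.txt}
After op 20 (git commit): modified={a.txt, b.txt, e.txt, f.txt, g.txt} staged={none}
After op 21 (modify c.txt): modified={a.txt, b.txt, c.txt, e.txt, f.txt, g.txt} staged={none}
After op 22 (modify d.txt): modified={a.txt, b.txt, c.txt, d.txt, e.txt, f.txt, g.txt} staged={none}
After op 23 (git add d.txt): modified={a.txt, b.txt, c.txt, e.txt, f.txt, g.txt} staged={d.txt}
After op 24 (git commit): modified={a.txt, b.txt, c.txt, e.txt, f.txt, g.txt} staged={none}
After op 25 (modify d.txt): modified={a.txt, b.txt, c.txt, d.txt, e.txt, f.txt, g.txt} staged={none}
After op 26 (git add d.txt): modified={a.txt, b.txt, c.txt, e.txt, f.txt, g.txt} staged={d.txt}
Final staged set: {d.txt} -> count=1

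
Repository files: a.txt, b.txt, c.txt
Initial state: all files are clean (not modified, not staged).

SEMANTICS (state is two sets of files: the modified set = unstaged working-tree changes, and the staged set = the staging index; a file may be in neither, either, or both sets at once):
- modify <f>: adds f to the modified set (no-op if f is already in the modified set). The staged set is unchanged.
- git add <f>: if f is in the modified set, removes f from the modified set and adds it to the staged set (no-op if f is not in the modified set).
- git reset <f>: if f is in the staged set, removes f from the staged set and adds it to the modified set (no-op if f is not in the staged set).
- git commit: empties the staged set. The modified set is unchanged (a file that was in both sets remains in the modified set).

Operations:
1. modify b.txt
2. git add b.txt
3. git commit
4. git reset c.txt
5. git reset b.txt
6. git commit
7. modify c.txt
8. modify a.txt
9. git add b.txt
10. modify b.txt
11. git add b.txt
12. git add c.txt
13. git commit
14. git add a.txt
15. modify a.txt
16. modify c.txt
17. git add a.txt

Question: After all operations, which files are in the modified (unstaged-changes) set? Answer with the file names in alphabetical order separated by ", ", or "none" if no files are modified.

Answer: c.txt

Derivation:
After op 1 (modify b.txt): modified={b.txt} staged={none}
After op 2 (git add b.txt): modified={none} staged={b.txt}
After op 3 (git commit): modified={none} staged={none}
After op 4 (git reset c.txt): modified={none} staged={none}
After op 5 (git reset b.txt): modified={none} staged={none}
After op 6 (git commit): modified={none} staged={none}
After op 7 (modify c.txt): modified={c.txt} staged={none}
After op 8 (modify a.txt): modified={a.txt, c.txt} staged={none}
After op 9 (git add b.txt): modified={a.txt, c.txt} staged={none}
After op 10 (modify b.txt): modified={a.txt, b.txt, c.txt} staged={none}
After op 11 (git add b.txt): modified={a.txt, c.txt} staged={b.txt}
After op 12 (git add c.txt): modified={a.txt} staged={b.txt, c.txt}
After op 13 (git commit): modified={a.txt} staged={none}
After op 14 (git add a.txt): modified={none} staged={a.txt}
After op 15 (modify a.txt): modified={a.txt} staged={a.txt}
After op 16 (modify c.txt): modified={a.txt, c.txt} staged={a.txt}
After op 17 (git add a.txt): modified={c.txt} staged={a.txt}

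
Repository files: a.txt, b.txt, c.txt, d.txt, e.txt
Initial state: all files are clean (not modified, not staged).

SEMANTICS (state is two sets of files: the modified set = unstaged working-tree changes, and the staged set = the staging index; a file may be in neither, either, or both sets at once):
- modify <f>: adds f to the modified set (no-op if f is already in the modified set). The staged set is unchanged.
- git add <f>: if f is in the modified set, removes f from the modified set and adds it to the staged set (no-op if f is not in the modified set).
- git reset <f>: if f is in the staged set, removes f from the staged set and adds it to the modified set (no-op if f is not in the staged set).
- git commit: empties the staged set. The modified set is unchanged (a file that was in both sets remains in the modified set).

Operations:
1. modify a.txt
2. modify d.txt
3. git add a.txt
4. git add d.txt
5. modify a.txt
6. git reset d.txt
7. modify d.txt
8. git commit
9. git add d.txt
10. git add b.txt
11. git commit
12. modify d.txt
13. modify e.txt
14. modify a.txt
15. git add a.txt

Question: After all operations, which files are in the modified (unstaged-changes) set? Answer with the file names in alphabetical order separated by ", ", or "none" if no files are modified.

After op 1 (modify a.txt): modified={a.txt} staged={none}
After op 2 (modify d.txt): modified={a.txt, d.txt} staged={none}
After op 3 (git add a.txt): modified={d.txt} staged={a.txt}
After op 4 (git add d.txt): modified={none} staged={a.txt, d.txt}
After op 5 (modify a.txt): modified={a.txt} staged={a.txt, d.txt}
After op 6 (git reset d.txt): modified={a.txt, d.txt} staged={a.txt}
After op 7 (modify d.txt): modified={a.txt, d.txt} staged={a.txt}
After op 8 (git commit): modified={a.txt, d.txt} staged={none}
After op 9 (git add d.txt): modified={a.txt} staged={d.txt}
After op 10 (git add b.txt): modified={a.txt} staged={d.txt}
After op 11 (git commit): modified={a.txt} staged={none}
After op 12 (modify d.txt): modified={a.txt, d.txt} staged={none}
After op 13 (modify e.txt): modified={a.txt, d.txt, e.txt} staged={none}
After op 14 (modify a.txt): modified={a.txt, d.txt, e.txt} staged={none}
After op 15 (git add a.txt): modified={d.txt, e.txt} staged={a.txt}

Answer: d.txt, e.txt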